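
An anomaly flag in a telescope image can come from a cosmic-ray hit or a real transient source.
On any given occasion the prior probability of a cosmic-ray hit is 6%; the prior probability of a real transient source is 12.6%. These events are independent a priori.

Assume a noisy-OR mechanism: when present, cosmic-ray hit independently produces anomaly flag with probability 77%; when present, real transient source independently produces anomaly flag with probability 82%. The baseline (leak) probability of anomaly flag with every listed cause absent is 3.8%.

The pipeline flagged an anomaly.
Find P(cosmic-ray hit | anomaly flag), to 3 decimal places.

Under noisy-OR, P(anomaly flag | causes) = 1 − (1−0.038)·∏(1−qᵢ) over the active causes.
For the numerator, keep only cosmic-ray hit=true terms: 0.040837 + 0.007259 = 0.048096
The normalizing constant is 0.038×0.94×0.874 + 0.82684×0.94×0.126 + 0.77874×0.06×0.874 + 0.960173×0.06×0.126 = 0.177246
Posterior = 0.048096 / 0.177246 ≈ 0.271

P(cosmic-ray hit | anomaly flag) ≈ 0.271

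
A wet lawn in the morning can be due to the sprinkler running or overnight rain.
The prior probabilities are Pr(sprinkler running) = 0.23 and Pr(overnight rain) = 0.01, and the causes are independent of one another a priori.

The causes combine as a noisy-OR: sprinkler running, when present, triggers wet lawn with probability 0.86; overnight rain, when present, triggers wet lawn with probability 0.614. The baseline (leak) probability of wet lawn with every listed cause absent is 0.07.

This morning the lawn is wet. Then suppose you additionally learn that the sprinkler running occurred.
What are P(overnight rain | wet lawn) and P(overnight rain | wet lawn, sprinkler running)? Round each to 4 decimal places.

Under noisy-OR, P(wet lawn | causes) = 1 − (1−0.07)·∏(1−qᵢ) over the active causes.
Enumerate the 4 (sprinkler running, overnight rain) configurations and weight by the priors:
  P(wet lawn) = 0.07·0.77·0.99 + 0.64102·0.77·0.01 + 0.8698·0.23·0.99 + 0.949743·0.23·0.01
        = 0.053361 + 0.004936 + 0.198053 + 0.002184 = 0.258534
Configurations with overnight rain contribute 0.007120, so
  P(overnight rain | wet lawn) = 0.007120 / 0.258534 ≈ 0.0275

With the extra evidence:
Sum P(wet lawn|·) weighted by the priors over both values of overnight rain:
  P(wet lawn | sprinkler running) = 0.8698·0.99 + 0.949743·0.01
        = 0.861102 + 0.009497 = 0.870599
Configurations with overnight rain contribute 0.009497, so
  P(overnight rain | wet lawn, sprinkler running) = 0.009497 / 0.870599 ≈ 0.0109
This is intercausal reasoning (explaining away): once sprinkler running accounts for the wet lawn, overnight rain becomes less likely.

P(overnight rain | wet lawn) ≈ 0.0275; P(overnight rain | wet lawn, sprinkler running) ≈ 0.0109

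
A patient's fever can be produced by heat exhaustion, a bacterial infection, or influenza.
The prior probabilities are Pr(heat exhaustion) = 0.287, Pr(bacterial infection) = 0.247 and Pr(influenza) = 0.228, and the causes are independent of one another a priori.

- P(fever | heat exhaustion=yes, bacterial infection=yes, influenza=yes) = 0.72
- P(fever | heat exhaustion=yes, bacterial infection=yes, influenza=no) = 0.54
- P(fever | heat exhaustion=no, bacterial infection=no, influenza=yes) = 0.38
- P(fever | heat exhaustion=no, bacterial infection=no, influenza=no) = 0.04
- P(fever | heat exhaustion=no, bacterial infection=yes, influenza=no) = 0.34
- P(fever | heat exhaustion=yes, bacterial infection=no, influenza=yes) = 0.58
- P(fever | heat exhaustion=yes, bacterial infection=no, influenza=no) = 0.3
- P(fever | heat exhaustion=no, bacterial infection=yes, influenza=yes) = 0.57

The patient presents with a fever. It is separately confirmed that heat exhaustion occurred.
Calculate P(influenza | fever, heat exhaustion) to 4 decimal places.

P(influenza | fever, heat exhaustion) ≈ 0.3356

For the numerator, keep only influenza=true terms: 0.099577 + 0.040548 = 0.140125
The normalizing constant is 0.3·0.753·0.772 + 0.58·0.753·0.228 + 0.54·0.247·0.772 + 0.72·0.247·0.228 = 0.417489
P(influenza | fever, heat exhaustion) = 0.140125/0.417489 ≈ 0.3356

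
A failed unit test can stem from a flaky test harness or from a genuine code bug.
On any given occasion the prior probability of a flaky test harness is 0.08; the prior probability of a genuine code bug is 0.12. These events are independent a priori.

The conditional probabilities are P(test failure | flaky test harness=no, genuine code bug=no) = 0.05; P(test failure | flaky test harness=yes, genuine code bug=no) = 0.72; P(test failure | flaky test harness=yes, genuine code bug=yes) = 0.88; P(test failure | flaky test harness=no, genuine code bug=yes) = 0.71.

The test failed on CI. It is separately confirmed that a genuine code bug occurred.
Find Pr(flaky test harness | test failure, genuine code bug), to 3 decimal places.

Pr(flaky test harness | test failure, genuine code bug) ≈ 0.097

P(test failure | genuine code bug) = 0.71×0.92 + 0.88×0.08 = 0.653200 + 0.070400 = 0.723600
Of this, 0.070400 comes from 0.88×0.08 (the flaky test harness=true cases).
So P(flaky test harness | test failure, genuine code bug) = 0.070400/0.723600 ≈ 0.097.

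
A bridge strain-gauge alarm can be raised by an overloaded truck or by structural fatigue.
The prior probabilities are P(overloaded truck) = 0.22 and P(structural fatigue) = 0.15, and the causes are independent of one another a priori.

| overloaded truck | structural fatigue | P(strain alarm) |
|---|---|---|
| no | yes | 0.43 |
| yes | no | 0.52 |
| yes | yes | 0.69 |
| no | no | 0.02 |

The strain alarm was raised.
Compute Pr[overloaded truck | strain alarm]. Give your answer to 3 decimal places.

P(strain alarm) = 0.02×0.78×0.85 + 0.43×0.78×0.15 + 0.52×0.22×0.85 + 0.69×0.22×0.15 = 0.013260 + 0.050310 + 0.097240 + 0.022770 = 0.183580
Restricting to configurations with overloaded truck present: 0.097240 + 0.022770 = 0.120010.
P(overloaded truck | strain alarm) = 0.120010 / 0.183580 ≈ 0.654

Pr[overloaded truck | strain alarm] ≈ 0.654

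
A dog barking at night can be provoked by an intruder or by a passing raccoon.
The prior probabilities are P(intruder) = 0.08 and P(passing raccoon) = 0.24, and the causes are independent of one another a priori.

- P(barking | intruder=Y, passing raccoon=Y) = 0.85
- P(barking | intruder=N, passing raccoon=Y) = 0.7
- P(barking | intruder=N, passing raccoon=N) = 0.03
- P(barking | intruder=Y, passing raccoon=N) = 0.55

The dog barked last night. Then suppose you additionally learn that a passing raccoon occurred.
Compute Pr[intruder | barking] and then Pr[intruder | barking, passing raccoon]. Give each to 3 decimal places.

Pr[intruder | barking] ≈ 0.221; Pr[intruder | barking, passing raccoon] ≈ 0.096

P(barking) = 0.03·0.92·0.76 + 0.7·0.92·0.24 + 0.55·0.08·0.76 + 0.85·0.08·0.24 = 0.020976 + 0.154560 + 0.033440 + 0.016320 = 0.225296
The intruder-present share is 0.033440 + 0.016320 = 0.049760.
Hence the posterior is 0.049760/0.225296 ≈ 0.221.

With the extra evidence:
P(barking | passing raccoon) = 0.7*0.92 + 0.85*0.08 = 0.644000 + 0.068000 = 0.712000
The intruder-present share is 0.85*0.08 = 0.068000.
Hence the posterior is 0.068000/0.712000 ≈ 0.096.
— passing raccoon explains away the evidence for intruder.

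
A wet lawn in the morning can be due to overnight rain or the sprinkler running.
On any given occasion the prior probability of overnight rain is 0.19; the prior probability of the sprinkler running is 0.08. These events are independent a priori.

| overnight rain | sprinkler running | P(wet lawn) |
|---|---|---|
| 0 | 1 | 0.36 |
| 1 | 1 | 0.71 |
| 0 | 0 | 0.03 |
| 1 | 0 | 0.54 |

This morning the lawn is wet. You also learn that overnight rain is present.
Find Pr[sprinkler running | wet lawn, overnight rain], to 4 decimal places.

P(wet lawn | overnight rain) = 0.54·0.92 + 0.71·0.08 = 0.496800 + 0.056800 = 0.553600
Of this, 0.056800 comes from 0.71·0.08 (the sprinkler running=true cases).
Hence the posterior is 0.056800/0.553600 ≈ 0.1026.

Pr[sprinkler running | wet lawn, overnight rain] ≈ 0.1026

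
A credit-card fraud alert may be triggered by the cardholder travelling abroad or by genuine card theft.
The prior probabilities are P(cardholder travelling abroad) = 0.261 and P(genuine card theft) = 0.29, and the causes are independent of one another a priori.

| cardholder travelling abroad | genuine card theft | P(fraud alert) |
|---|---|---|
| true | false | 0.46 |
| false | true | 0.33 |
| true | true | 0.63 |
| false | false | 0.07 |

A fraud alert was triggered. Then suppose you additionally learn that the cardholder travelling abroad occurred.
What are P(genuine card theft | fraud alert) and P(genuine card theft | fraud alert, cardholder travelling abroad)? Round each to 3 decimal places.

Enumerate the 4 (cardholder travelling abroad, genuine card theft) configurations and weight by the priors:
  P(fraud alert) = 0.07×0.739×0.71 + 0.33×0.739×0.29 + 0.46×0.261×0.71 + 0.63×0.261×0.29
        = 0.036728 + 0.070722 + 0.085243 + 0.047685 = 0.240378
The terms with genuine card theft present sum to 0.118407, so
  P(genuine card theft | fraud alert) = 0.118407 / 0.240378 ≈ 0.493

Now also conditioning on cardholder travelling abroad=true:
Enumerate both values of genuine card theft and weight by the priors:
  P(fraud alert | cardholder travelling abroad) = 0.46*0.71 + 0.63*0.29
        = 0.326600 + 0.182700 = 0.509300
The terms with genuine card theft present sum to 0.182700, so
  P(genuine card theft | fraud alert, cardholder travelling abroad) = 0.182700 / 0.509300 ≈ 0.359
Conditioning on cardholder travelling abroad lowers the posterior on genuine card theft: the classic explaining-away effect in a common-effect structure.

P(genuine card theft | fraud alert) ≈ 0.493; P(genuine card theft | fraud alert, cardholder travelling abroad) ≈ 0.359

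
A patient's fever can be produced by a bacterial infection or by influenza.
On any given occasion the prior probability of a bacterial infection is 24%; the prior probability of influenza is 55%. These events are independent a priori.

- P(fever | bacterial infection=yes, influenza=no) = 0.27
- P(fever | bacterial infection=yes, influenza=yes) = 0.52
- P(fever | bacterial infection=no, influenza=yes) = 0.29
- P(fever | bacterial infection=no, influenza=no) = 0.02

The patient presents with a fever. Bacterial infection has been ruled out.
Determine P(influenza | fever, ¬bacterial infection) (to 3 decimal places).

P(influenza | fever, ¬bacterial infection) ≈ 0.947

P(fever | ¬bacterial infection) = 0.02·0.45 + 0.29·0.55 = 0.009000 + 0.159500 = 0.168500
The influenza-present share is 0.29·0.55 = 0.159500.
So P(influenza | fever, ¬bacterial infection) = 0.159500/0.168500 ≈ 0.947.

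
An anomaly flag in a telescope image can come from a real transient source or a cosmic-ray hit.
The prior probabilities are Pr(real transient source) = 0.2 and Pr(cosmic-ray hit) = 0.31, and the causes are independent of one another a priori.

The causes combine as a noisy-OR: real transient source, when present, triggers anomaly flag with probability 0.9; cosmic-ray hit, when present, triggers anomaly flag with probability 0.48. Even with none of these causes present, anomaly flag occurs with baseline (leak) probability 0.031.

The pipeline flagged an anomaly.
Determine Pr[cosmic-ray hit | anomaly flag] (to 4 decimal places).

Under noisy-OR, P(anomaly flag | causes) = 1 − (1−0.031)·∏(1−qᵢ) over the active causes.
P(anomaly flag) = 0.031×0.8×0.69 + 0.49612×0.8×0.31 + 0.9031×0.2×0.69 + 0.949612×0.2×0.31 = 0.017112 + 0.123038 + 0.124628 + 0.058876 = 0.323654
Restricting to configurations with cosmic-ray hit present: 0.123038 + 0.058876 = 0.181914.
So P(cosmic-ray hit | anomaly flag) = 0.181914/0.323654 ≈ 0.5621.

Pr[cosmic-ray hit | anomaly flag] ≈ 0.5621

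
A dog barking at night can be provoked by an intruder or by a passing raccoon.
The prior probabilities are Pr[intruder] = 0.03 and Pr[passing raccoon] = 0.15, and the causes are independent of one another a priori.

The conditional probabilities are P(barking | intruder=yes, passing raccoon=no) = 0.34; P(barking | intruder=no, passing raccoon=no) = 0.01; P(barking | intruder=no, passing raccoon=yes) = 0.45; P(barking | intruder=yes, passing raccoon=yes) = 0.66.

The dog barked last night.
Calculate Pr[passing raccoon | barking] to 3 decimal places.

Pr[passing raccoon | barking] ≈ 0.802

Numerator (weight on configurations with passing raccoon): 0.065475 + 0.002970 = 0.068445
Normalizer over all consistent configurations: 0.01×0.97×0.85 + 0.45×0.97×0.15 + 0.34×0.03×0.85 + 0.66×0.03×0.15 = 0.085360
P(passing raccoon | barking) = 0.068445/0.085360 ≈ 0.802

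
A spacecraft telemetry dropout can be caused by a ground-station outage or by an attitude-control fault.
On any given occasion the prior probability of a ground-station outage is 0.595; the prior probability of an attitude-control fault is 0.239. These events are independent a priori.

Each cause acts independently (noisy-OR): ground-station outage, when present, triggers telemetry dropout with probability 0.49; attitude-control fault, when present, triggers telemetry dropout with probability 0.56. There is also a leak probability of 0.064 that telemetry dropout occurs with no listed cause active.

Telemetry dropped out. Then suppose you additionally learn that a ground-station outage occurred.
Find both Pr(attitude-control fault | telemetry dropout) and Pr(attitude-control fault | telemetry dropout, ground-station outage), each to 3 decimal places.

Under noisy-OR, P(telemetry dropout | causes) = 1 − (1−0.064)·∏(1−qᵢ) over the active causes.
Numerator (weight on configurations with attitude-control fault): 0.056931 + 0.112337 = 0.169268
Denominator P(telemetry dropout): 0.064*0.405*0.761 + 0.58816*0.405*0.239 + 0.52264*0.595*0.761 + 0.789962*0.595*0.239 = 0.425642
Posterior = 0.169268 / 0.425642 ≈ 0.398

With the extra evidence:
Enumerate both values of attitude-control fault and weight by the priors:
  P(telemetry dropout | ground-station outage) = 0.52264·0.761 + 0.789962·0.239
        = 0.397729 + 0.188801 = 0.586530
Configurations with attitude-control fault contribute 0.188801, so
  P(attitude-control fault | telemetry dropout, ground-station outage) = 0.188801 / 0.586530 ≈ 0.322
This is intercausal reasoning (explaining away): once ground-station outage accounts for the telemetry dropout, attitude-control fault becomes less likely.

Pr(attitude-control fault | telemetry dropout) ≈ 0.398; Pr(attitude-control fault | telemetry dropout, ground-station outage) ≈ 0.322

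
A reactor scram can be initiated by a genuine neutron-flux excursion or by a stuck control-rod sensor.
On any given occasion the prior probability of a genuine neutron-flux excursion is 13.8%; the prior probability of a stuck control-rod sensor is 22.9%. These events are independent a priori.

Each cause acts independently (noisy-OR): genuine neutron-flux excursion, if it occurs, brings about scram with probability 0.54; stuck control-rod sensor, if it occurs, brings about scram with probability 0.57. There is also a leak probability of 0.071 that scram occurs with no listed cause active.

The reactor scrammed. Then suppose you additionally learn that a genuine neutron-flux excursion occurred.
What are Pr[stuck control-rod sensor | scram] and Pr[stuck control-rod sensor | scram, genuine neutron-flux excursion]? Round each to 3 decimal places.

Under noisy-OR, P(scram | causes) = 1 − (1−0.071)·∏(1−qᵢ) over the active causes.
For the numerator, keep only stuck control-rod sensor=true terms: 0.118543 + 0.025795 = 0.144338
The normalizing constant is 0.071·0.862·0.771 + 0.60053·0.862·0.229 + 0.57266·0.138·0.771 + 0.816244·0.138·0.229 = 0.252455
Posterior = 0.144338 / 0.252455 ≈ 0.572

Now also conditioning on genuine neutron-flux excursion=true:
Enumerate both values of stuck control-rod sensor and weight by the priors:
  P(scram | genuine neutron-flux excursion) = 0.57266*0.771 + 0.816244*0.229
        = 0.441521 + 0.186920 = 0.628441
Keeping only the stuck control-rod sensor-present terms gives 0.186920, so
  P(stuck control-rod sensor | scram, genuine neutron-flux excursion) = 0.186920 / 0.628441 ≈ 0.297
The drop from 0.572 to 0.297 is the explaining-away (discounting) effect.

Pr[stuck control-rod sensor | scram] ≈ 0.572; Pr[stuck control-rod sensor | scram, genuine neutron-flux excursion] ≈ 0.297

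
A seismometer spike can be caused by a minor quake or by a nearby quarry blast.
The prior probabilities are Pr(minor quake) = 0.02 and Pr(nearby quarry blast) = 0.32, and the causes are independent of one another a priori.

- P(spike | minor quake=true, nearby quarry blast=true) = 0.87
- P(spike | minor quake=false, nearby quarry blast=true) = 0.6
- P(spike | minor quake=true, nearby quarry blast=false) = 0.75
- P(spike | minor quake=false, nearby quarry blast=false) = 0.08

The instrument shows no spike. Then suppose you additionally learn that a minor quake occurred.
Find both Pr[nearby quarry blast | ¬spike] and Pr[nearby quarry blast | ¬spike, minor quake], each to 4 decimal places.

Sum P(¬spike|·) weighted by the priors over the 4 (minor quake, nearby quarry blast) configurations:
  P(¬spike) = 0.92·0.98·0.68 + 0.4·0.98·0.32 + 0.25·0.02·0.68 + 0.13·0.02·0.32
        = 0.613088 + 0.125440 + 0.003400 + 0.000832 = 0.742760
Configurations with nearby quarry blast contribute 0.126272, so
  P(nearby quarry blast | ¬spike) = 0.126272 / 0.742760 ≈ 0.1700

Now also conditioning on minor quake=true:
Enumerate both values of nearby quarry blast and weight by the priors:
  P(¬spike | minor quake) = 0.25·0.68 + 0.13·0.32
        = 0.170000 + 0.041600 = 0.211600
Configurations with nearby quarry blast contribute 0.041600, so
  P(nearby quarry blast | ¬spike, minor quake) = 0.041600 / 0.211600 ≈ 0.1966

Pr[nearby quarry blast | ¬spike] ≈ 0.1700; Pr[nearby quarry blast | ¬spike, minor quake] ≈ 0.1966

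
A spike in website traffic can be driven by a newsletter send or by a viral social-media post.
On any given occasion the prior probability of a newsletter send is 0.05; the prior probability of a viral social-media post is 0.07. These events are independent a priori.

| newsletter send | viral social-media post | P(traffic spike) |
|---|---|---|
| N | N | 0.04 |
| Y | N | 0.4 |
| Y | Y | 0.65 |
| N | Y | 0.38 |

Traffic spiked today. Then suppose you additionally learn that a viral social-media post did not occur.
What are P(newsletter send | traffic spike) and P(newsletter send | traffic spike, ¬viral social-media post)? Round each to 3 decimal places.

By total probability over the 4 (newsletter send, viral social-media post) configurations:
  P(traffic spike) = 0.04*0.95*0.93 + 0.38*0.95*0.07 + 0.4*0.05*0.93 + 0.65*0.05*0.07
        = 0.035340 + 0.025270 + 0.018600 + 0.002275 = 0.081485
Configurations with newsletter send contribute 0.020875, so
  P(newsletter send | traffic spike) = 0.020875 / 0.081485 ≈ 0.256

Now condition on the additional information:
For the numerator, keep only newsletter send=true terms: 0.4*0.05 = 0.020000
The normalizing constant is 0.04*0.95 + 0.4*0.05 = 0.058000
Posterior = 0.020000 / 0.058000 ≈ 0.345

P(newsletter send | traffic spike) ≈ 0.256; P(newsletter send | traffic spike, ¬viral social-media post) ≈ 0.345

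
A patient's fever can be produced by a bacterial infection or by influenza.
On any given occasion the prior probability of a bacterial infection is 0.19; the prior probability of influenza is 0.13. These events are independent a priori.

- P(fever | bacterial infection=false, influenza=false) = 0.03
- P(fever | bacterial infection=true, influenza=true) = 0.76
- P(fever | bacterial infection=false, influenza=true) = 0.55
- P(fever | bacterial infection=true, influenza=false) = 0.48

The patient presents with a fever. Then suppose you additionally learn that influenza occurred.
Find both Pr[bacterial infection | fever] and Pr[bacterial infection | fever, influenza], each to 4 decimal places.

P(fever) = 0.03·0.81·0.87 + 0.55·0.81·0.13 + 0.48·0.19·0.87 + 0.76·0.19·0.13 = 0.021141 + 0.057915 + 0.079344 + 0.018772 = 0.177172
The bacterial infection-present share is 0.079344 + 0.018772 = 0.098116.
P(bacterial infection | fever) = 0.098116 / 0.177172 ≈ 0.5538

With the extra evidence:
P(fever | influenza) = 0.55×0.81 + 0.76×0.19 = 0.445500 + 0.144400 = 0.589900
Restricting to configurations with bacterial infection present: 0.76×0.19 = 0.144400.
Hence the posterior is 0.144400/0.589900 ≈ 0.2448.

Pr[bacterial infection | fever] ≈ 0.5538; Pr[bacterial infection | fever, influenza] ≈ 0.2448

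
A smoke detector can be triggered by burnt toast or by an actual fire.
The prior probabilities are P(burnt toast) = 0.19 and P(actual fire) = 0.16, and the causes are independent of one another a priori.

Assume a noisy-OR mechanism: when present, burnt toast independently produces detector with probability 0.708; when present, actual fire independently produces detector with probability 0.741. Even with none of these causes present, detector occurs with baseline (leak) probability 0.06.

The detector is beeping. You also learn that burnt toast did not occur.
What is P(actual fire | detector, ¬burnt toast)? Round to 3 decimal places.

Under noisy-OR, P(detector | causes) = 1 − (1−0.06)·∏(1−qᵢ) over the active causes.
P(detector | ¬burnt toast) = 0.06*0.84 + 0.75654*0.16 = 0.050400 + 0.121046 = 0.171446
Restricting to configurations with actual fire present: 0.75654*0.16 = 0.121046.
Hence the posterior is 0.121046/0.171446 ≈ 0.706.

P(actual fire | detector, ¬burnt toast) ≈ 0.706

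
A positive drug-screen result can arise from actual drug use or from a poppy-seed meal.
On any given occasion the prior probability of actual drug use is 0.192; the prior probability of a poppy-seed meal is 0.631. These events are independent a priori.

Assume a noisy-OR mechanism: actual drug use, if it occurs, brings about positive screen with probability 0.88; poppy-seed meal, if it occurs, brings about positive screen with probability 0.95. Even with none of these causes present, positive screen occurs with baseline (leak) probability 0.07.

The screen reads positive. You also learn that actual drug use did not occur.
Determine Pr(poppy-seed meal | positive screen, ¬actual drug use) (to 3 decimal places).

Pr(poppy-seed meal | positive screen, ¬actual drug use) ≈ 0.959

Under noisy-OR, P(positive screen | causes) = 1 − (1−0.07)·∏(1−qᵢ) over the active causes.
P(positive screen | ¬actual drug use) = 0.07·0.369 + 0.9535·0.631 = 0.025830 + 0.601658 = 0.627488
Of this, 0.601658 comes from 0.9535·0.631 (the poppy-seed meal=true cases).
So P(poppy-seed meal | positive screen, ¬actual drug use) = 0.601658/0.627488 ≈ 0.959.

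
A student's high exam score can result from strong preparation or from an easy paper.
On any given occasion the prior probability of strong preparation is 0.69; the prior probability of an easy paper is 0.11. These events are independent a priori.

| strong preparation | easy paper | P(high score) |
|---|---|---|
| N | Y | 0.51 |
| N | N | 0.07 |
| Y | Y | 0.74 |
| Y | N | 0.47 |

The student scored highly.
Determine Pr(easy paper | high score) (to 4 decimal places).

Weight on easy paper=true, given the evidence: 0.017391 + 0.056166 = 0.073557
Normalizer over all consistent configurations: 0.07·0.31·0.89 + 0.51·0.31·0.11 + 0.47·0.69·0.89 + 0.74·0.69·0.11 = 0.381497
Posterior = 0.073557 / 0.381497 ≈ 0.1928

Pr(easy paper | high score) ≈ 0.1928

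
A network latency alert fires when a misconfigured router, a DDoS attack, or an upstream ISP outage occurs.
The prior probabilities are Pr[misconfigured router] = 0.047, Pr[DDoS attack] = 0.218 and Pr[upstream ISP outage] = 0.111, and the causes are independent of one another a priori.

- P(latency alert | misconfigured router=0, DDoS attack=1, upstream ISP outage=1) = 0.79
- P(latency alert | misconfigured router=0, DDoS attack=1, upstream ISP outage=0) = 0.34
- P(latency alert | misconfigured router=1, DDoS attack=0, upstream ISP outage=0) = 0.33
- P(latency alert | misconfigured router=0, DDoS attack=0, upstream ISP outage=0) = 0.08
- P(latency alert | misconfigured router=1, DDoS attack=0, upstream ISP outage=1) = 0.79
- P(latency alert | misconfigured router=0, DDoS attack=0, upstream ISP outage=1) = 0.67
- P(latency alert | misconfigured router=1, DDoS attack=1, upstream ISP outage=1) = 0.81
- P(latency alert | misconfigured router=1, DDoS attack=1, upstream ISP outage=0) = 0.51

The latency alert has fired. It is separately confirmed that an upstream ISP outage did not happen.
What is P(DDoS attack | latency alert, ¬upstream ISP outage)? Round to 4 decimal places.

P(DDoS attack | latency alert, ¬upstream ISP outage) ≈ 0.5139

By total probability over the 4 (misconfigured router, DDoS attack) configurations:
  P(latency alert | ¬upstream ISP outage) = 0.08*0.953*0.782 + 0.34*0.953*0.218 + 0.33*0.047*0.782 + 0.51*0.047*0.218
        = 0.059620 + 0.070636 + 0.012129 + 0.005225 = 0.147610
The terms with DDoS attack present sum to 0.075861, so
  P(DDoS attack | latency alert, ¬upstream ISP outage) = 0.075861 / 0.147610 ≈ 0.5139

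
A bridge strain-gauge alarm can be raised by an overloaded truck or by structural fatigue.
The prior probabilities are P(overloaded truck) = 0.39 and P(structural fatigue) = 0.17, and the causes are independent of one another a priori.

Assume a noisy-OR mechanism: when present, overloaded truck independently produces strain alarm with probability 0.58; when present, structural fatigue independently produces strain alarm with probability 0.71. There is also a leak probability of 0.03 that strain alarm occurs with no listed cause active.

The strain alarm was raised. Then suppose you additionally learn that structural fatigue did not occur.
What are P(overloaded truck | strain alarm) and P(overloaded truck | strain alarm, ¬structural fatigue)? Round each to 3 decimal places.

Under noisy-OR, P(strain alarm | causes) = 1 − (1−0.03)·∏(1−qᵢ) over the active causes.
For the numerator, keep only overloaded truck=true terms: 0.191825 + 0.058467 = 0.250292
The normalizing constant is 0.03·0.61·0.83 + 0.7187·0.61·0.17 + 0.5926·0.39·0.83 + 0.881854·0.39·0.17 = 0.340010
Posterior = 0.250292 / 0.340010 ≈ 0.736

Now also conditioning on structural fatigue≠true:
P(strain alarm | ¬structural fatigue) = 0.03×0.61 + 0.5926×0.39 = 0.018300 + 0.231114 = 0.249414
Restricting to configurations with overloaded truck present: 0.5926×0.39 = 0.231114.
Hence the posterior is 0.231114/0.249414 ≈ 0.927.
Ruling out structural fatigue raises the posterior on overloaded truck — the flip side of explaining away.

P(overloaded truck | strain alarm) ≈ 0.736; P(overloaded truck | strain alarm, ¬structural fatigue) ≈ 0.927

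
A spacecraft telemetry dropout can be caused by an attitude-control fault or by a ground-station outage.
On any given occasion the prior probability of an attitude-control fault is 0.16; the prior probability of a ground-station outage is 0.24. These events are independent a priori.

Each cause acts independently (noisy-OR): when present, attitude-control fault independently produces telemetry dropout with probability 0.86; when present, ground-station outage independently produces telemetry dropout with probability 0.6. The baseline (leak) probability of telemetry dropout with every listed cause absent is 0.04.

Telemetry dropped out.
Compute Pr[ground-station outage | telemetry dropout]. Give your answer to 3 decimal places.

Under noisy-OR, P(telemetry dropout | causes) = 1 − (1−0.04)·∏(1−qᵢ) over the active causes.
Sum P(telemetry dropout|·) weighted by the priors over the 4 (attitude-control fault, ground-station outage) configurations:
  P(telemetry dropout) = 0.04×0.84×0.76 + 0.616×0.84×0.24 + 0.8656×0.16×0.76 + 0.94624×0.16×0.24
        = 0.025536 + 0.124186 + 0.105257 + 0.036336 = 0.291315
Configurations with ground-station outage contribute 0.160522, so
  P(ground-station outage | telemetry dropout) = 0.160522 / 0.291315 ≈ 0.551

Pr[ground-station outage | telemetry dropout] ≈ 0.551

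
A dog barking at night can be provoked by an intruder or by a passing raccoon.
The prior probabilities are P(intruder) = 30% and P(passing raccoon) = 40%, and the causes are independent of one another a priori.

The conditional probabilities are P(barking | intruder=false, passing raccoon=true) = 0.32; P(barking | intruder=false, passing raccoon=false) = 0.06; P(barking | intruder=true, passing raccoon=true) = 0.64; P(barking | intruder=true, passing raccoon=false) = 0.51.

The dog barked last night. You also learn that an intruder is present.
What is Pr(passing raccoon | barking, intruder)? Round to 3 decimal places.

Numerator (weight on configurations with passing raccoon): 0.64×0.4 = 0.256000
Denominator P(barking | intruder): 0.51×0.6 + 0.64×0.4 = 0.562000
Posterior = 0.256000 / 0.562000 ≈ 0.456

Pr(passing raccoon | barking, intruder) ≈ 0.456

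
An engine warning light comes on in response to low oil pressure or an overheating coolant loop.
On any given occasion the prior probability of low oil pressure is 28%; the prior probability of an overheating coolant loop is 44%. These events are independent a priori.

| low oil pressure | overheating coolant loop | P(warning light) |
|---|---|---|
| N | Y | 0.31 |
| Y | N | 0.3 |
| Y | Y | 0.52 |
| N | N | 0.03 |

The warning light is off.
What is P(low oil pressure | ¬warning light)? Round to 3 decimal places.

For the numerator, keep only low oil pressure=true terms: 0.109760 + 0.059136 = 0.168896
Denominator P(¬warning light): 0.97*0.72*0.56 + 0.69*0.72*0.44 + 0.7*0.28*0.56 + 0.48*0.28*0.44 = 0.778592
P(low oil pressure | ¬warning light) = 0.168896/0.778592 ≈ 0.217

P(low oil pressure | ¬warning light) ≈ 0.217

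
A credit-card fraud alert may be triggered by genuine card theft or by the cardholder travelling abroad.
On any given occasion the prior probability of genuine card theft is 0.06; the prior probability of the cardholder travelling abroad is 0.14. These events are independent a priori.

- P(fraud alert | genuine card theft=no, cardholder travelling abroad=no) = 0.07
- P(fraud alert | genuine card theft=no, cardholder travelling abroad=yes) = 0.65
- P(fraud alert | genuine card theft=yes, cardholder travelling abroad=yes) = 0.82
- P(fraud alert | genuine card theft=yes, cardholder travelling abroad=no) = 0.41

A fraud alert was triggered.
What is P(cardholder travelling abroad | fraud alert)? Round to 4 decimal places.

By total probability over the 4 (genuine card theft, cardholder travelling abroad) configurations:
  P(fraud alert) = 0.07×0.94×0.86 + 0.65×0.94×0.14 + 0.41×0.06×0.86 + 0.82×0.06×0.14
        = 0.056588 + 0.085540 + 0.021156 + 0.006888 = 0.170172
Configurations with cardholder travelling abroad contribute 0.092428, so
  P(cardholder travelling abroad | fraud alert) = 0.092428 / 0.170172 ≈ 0.5431

P(cardholder travelling abroad | fraud alert) ≈ 0.5431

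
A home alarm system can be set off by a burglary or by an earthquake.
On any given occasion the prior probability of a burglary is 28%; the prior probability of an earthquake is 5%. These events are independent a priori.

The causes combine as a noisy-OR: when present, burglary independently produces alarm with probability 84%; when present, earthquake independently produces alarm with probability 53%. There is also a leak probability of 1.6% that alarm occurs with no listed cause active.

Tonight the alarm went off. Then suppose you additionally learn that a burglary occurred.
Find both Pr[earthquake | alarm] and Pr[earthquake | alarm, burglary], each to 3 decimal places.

Under noisy-OR, P(alarm | causes) = 1 − (1−0.016)·∏(1−qᵢ) over the active causes.
P(alarm) = 0.016·0.72·0.95 + 0.53752·0.72·0.05 + 0.84256·0.28·0.95 + 0.926003·0.28·0.05 = 0.010944 + 0.019351 + 0.224121 + 0.012964 = 0.267380
Restricting to configurations with earthquake present: 0.019351 + 0.012964 = 0.032315.
P(earthquake | alarm) = 0.032315 / 0.267380 ≈ 0.121

Now condition on the additional information:
For the numerator, keep only earthquake=true terms: 0.926003·0.05 = 0.046300
The normalizing constant is 0.84256·0.95 + 0.926003·0.05 = 0.846732
Posterior = 0.046300 / 0.846732 ≈ 0.055
The drop from 0.121 to 0.055 is the explaining-away (discounting) effect.

Pr[earthquake | alarm] ≈ 0.121; Pr[earthquake | alarm, burglary] ≈ 0.055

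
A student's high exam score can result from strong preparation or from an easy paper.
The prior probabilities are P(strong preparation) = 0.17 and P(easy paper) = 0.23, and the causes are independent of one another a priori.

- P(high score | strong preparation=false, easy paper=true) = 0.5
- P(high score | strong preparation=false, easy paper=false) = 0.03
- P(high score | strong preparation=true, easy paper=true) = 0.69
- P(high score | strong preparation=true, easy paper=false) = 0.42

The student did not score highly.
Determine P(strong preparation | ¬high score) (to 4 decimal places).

Enumerate the 4 (strong preparation, easy paper) configurations and weight by the priors:
  P(¬high score) = 0.97·0.83·0.77 + 0.5·0.83·0.23 + 0.58·0.17·0.77 + 0.31·0.17·0.23
        = 0.619927 + 0.095450 + 0.075922 + 0.012121 = 0.803420
Configurations with strong preparation contribute 0.088043, so
  P(strong preparation | ¬high score) = 0.088043 / 0.803420 ≈ 0.1096

P(strong preparation | ¬high score) ≈ 0.1096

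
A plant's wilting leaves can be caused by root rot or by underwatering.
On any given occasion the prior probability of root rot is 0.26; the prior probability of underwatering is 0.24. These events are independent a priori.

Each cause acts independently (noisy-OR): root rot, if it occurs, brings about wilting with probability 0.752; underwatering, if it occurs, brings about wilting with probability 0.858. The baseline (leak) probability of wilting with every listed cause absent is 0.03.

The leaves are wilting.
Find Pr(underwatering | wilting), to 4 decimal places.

Under noisy-OR, P(wilting | causes) = 1 − (1−0.03)·∏(1−qᵢ) over the active causes.
Sum P(wilting|·) weighted by the priors over the 4 (root rot, underwatering) configurations:
  P(wilting) = 0.03·0.74·0.76 + 0.86226·0.74·0.24 + 0.75944·0.26·0.76 + 0.96584·0.26·0.24
        = 0.016872 + 0.153137 + 0.150065 + 0.060268 = 0.380342
Keeping only the underwatering-present terms gives 0.213405, so
  P(underwatering | wilting) = 0.213405 / 0.380342 ≈ 0.5611

Pr(underwatering | wilting) ≈ 0.5611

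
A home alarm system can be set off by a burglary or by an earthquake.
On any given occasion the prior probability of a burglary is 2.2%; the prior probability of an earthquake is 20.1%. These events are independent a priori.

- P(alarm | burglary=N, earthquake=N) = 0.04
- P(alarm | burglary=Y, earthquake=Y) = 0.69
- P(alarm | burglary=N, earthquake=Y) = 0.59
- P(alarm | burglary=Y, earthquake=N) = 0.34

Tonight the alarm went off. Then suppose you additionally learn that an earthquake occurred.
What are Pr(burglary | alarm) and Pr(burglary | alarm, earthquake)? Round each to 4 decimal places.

P(alarm) = 0.04·0.978·0.799 + 0.59·0.978·0.201 + 0.34·0.022·0.799 + 0.69·0.022·0.201 = 0.031257 + 0.115981 + 0.005977 + 0.003051 = 0.156266
The burglary-present share is 0.005977 + 0.003051 = 0.009028.
Hence the posterior is 0.009028/0.156266 ≈ 0.0578.

Now condition on the additional information:
For the numerator, keep only burglary=true terms: 0.69*0.022 = 0.015180
Denominator P(alarm | earthquake): 0.59*0.978 + 0.69*0.022 = 0.592200
Posterior = 0.015180 / 0.592200 ≈ 0.0256
This is intercausal reasoning (explaining away): once earthquake accounts for the alarm, burglary becomes less likely.

Pr(burglary | alarm) ≈ 0.0578; Pr(burglary | alarm, earthquake) ≈ 0.0256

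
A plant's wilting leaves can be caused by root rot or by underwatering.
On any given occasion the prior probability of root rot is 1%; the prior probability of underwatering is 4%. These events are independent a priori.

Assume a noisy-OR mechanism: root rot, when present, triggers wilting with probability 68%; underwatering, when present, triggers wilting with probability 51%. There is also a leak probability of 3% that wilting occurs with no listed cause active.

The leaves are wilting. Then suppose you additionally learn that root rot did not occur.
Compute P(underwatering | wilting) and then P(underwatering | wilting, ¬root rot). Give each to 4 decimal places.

Under noisy-OR, P(wilting | causes) = 1 − (1−0.03)·∏(1−qᵢ) over the active causes.
By total probability over the 4 (root rot, underwatering) configurations:
  P(wilting) = 0.03*0.99*0.96 + 0.5247*0.99*0.04 + 0.6896*0.01*0.96 + 0.847904*0.01*0.04
        = 0.028512 + 0.020778 + 0.006620 + 0.000339 = 0.056249
Keeping only the underwatering-present terms gives 0.021117, so
  P(underwatering | wilting) = 0.021117 / 0.056249 ≈ 0.3754

With the extra evidence:
For the numerator, keep only underwatering=true terms: 0.5247*0.04 = 0.020988
Denominator P(wilting | ¬root rot): 0.03*0.96 + 0.5247*0.04 = 0.049788
P(underwatering | wilting, ¬root rot) = 0.020988/0.049788 ≈ 0.4215

P(underwatering | wilting) ≈ 0.3754; P(underwatering | wilting, ¬root rot) ≈ 0.4215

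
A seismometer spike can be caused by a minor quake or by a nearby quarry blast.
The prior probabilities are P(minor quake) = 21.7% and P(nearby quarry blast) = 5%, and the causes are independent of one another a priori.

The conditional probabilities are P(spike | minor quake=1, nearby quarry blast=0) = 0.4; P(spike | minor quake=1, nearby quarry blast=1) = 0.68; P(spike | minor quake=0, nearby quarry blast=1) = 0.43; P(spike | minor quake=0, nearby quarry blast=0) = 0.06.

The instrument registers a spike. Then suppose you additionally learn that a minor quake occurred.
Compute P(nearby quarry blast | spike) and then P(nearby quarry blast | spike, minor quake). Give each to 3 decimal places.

P(spike) = 0.06×0.783×0.95 + 0.43×0.783×0.05 + 0.4×0.217×0.95 + 0.68×0.217×0.05 = 0.044631 + 0.016834 + 0.082460 + 0.007378 = 0.151303
Of this, 0.024212 comes from 0.016834 + 0.007378 (the nearby quarry blast=true cases).
So P(nearby quarry blast | spike) = 0.024212/0.151303 ≈ 0.160.

With the extra evidence:
P(spike | minor quake) = 0.4×0.95 + 0.68×0.05 = 0.380000 + 0.034000 = 0.414000
Of this, 0.034000 comes from 0.68×0.05 (the nearby quarry blast=true cases).
P(nearby quarry blast | spike, minor quake) = 0.034000 / 0.414000 ≈ 0.082

P(nearby quarry blast | spike) ≈ 0.160; P(nearby quarry blast | spike, minor quake) ≈ 0.082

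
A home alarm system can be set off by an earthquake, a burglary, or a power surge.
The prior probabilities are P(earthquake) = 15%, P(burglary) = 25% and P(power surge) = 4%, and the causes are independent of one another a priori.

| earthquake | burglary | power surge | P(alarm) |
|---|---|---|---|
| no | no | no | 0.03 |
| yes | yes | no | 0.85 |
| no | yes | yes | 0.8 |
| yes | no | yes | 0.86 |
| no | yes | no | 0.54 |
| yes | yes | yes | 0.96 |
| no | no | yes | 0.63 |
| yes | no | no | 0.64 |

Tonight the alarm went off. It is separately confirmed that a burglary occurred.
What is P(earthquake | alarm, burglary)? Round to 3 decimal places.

P(earthquake | alarm, burglary) ≈ 0.215

By total probability over the 4 (earthquake, power surge) configurations:
  P(alarm | burglary) = 0.54×0.85×0.96 + 0.8×0.85×0.04 + 0.85×0.15×0.96 + 0.96×0.15×0.04
        = 0.440640 + 0.027200 + 0.122400 + 0.005760 = 0.596000
Keeping only the earthquake-present terms gives 0.128160, so
  P(earthquake | alarm, burglary) = 0.128160 / 0.596000 ≈ 0.215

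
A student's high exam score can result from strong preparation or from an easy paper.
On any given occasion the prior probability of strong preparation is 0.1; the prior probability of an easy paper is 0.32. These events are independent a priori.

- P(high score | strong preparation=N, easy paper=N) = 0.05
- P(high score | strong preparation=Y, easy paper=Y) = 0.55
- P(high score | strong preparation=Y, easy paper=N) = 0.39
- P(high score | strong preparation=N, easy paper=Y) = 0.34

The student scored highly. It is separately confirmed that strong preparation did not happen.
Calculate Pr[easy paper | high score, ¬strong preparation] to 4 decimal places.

Sum P(high score|·) weighted by the priors over both values of easy paper:
  P(high score | ¬strong preparation) = 0.05·0.68 + 0.34·0.32
        = 0.034000 + 0.108800 = 0.142800
Configurations with easy paper contribute 0.108800, so
  P(easy paper | high score, ¬strong preparation) = 0.108800 / 0.142800 ≈ 0.7619

Pr[easy paper | high score, ¬strong preparation] ≈ 0.7619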